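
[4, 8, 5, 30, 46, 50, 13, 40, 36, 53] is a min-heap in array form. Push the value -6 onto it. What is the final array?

[-6, 4, 5, 30, 8, 50, 13, 40, 36, 53, 46]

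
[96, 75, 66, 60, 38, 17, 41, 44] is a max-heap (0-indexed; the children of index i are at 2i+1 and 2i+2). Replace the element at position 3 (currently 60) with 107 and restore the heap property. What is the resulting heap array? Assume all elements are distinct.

[107, 96, 66, 75, 38, 17, 41, 44]

set index 3 from 60 to 107 → [96, 75, 66, 107, 38, 17, 41, 44]
107 > parent 75 at index 1, swap → [96, 107, 66, 75, 38, 17, 41, 44]
107 > parent 96 at index 0, swap → [107, 96, 66, 75, 38, 17, 41, 44]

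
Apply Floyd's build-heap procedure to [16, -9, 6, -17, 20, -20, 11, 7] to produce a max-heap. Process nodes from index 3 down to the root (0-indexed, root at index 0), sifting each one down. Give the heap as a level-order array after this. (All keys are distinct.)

[20, 16, 11, 7, -9, -20, 6, -17]

sift down from index 3:
  -17 vs only child 7 at index 7, swap → [16, -9, 6, 7, 20, -20, 11, -17]
sift down from index 2:
  6 vs larger child 11 at index 6, swap → [16, -9, 11, 7, 20, -20, 6, -17]
sift down from index 1:
  -9 vs larger child 20 at index 4, swap → [16, 20, 11, 7, -9, -20, 6, -17]
sift down from index 0:
  16 vs larger child 20 at index 1, swap → [20, 16, 11, 7, -9, -20, 6, -17]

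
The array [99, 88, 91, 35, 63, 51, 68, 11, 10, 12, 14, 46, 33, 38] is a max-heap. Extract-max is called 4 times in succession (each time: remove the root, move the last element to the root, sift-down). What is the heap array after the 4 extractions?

extract-max #1 returns 99:
  remove root 99; move last element 38 to root → [38, 88, 91, 35, 63, 51, 68, 11, 10, 12, 14, 46, 33]
  38 vs larger child 91 at index 2, swap → [91, 88, 38, 35, 63, 51, 68, 11, 10, 12, 14, 46, 33]
  38 vs larger child 68 at index 6, swap → [91, 88, 68, 35, 63, 51, 38, 11, 10, 12, 14, 46, 33]
extract-max #2 returns 91:
  remove root 91; move last element 33 to root → [33, 88, 68, 35, 63, 51, 38, 11, 10, 12, 14, 46]
  33 vs larger child 88 at index 1, swap → [88, 33, 68, 35, 63, 51, 38, 11, 10, 12, 14, 46]
  33 vs larger child 63 at index 4, swap → [88, 63, 68, 35, 33, 51, 38, 11, 10, 12, 14, 46]
extract-max #3 returns 88:
  remove root 88; move last element 46 to root → [46, 63, 68, 35, 33, 51, 38, 11, 10, 12, 14]
  46 vs larger child 68 at index 2, swap → [68, 63, 46, 35, 33, 51, 38, 11, 10, 12, 14]
  46 vs larger child 51 at index 5, swap → [68, 63, 51, 35, 33, 46, 38, 11, 10, 12, 14]
extract-max #4 returns 68:
  remove root 68; move last element 14 to root → [14, 63, 51, 35, 33, 46, 38, 11, 10, 12]
  14 vs larger child 63 at index 1, swap → [63, 14, 51, 35, 33, 46, 38, 11, 10, 12]
  14 vs larger child 35 at index 3, swap → [63, 35, 51, 14, 33, 46, 38, 11, 10, 12]

[63, 35, 51, 14, 33, 46, 38, 11, 10, 12]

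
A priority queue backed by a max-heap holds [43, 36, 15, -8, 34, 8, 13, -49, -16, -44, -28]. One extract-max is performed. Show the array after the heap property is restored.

remove root 43; move last element -28 to root → [-28, 36, 15, -8, 34, 8, 13, -49, -16, -44]
-28 vs larger child 36 at index 1, swap → [36, -28, 15, -8, 34, 8, 13, -49, -16, -44]
-28 vs larger child 34 at index 4, swap → [36, 34, 15, -8, -28, 8, 13, -49, -16, -44]

[36, 34, 15, -8, -28, 8, 13, -49, -16, -44]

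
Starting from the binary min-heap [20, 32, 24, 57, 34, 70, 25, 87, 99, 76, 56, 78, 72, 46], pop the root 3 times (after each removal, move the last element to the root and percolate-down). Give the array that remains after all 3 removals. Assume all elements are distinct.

[32, 34, 46, 57, 56, 70, 72, 87, 99, 76, 78]

extract-min #1 returns 20:
  remove root 20; move last element 46 to root → [46, 32, 24, 57, 34, 70, 25, 87, 99, 76, 56, 78, 72]
  46 vs smaller child 24 at index 2, swap → [24, 32, 46, 57, 34, 70, 25, 87, 99, 76, 56, 78, 72]
  46 vs smaller child 25 at index 6, swap → [24, 32, 25, 57, 34, 70, 46, 87, 99, 76, 56, 78, 72]
extract-min #2 returns 24:
  remove root 24; move last element 72 to root → [72, 32, 25, 57, 34, 70, 46, 87, 99, 76, 56, 78]
  72 vs smaller child 25 at index 2, swap → [25, 32, 72, 57, 34, 70, 46, 87, 99, 76, 56, 78]
  72 vs smaller child 46 at index 6, swap → [25, 32, 46, 57, 34, 70, 72, 87, 99, 76, 56, 78]
extract-min #3 returns 25:
  remove root 25; move last element 78 to root → [78, 32, 46, 57, 34, 70, 72, 87, 99, 76, 56]
  78 vs smaller child 32 at index 1, swap → [32, 78, 46, 57, 34, 70, 72, 87, 99, 76, 56]
  78 vs smaller child 34 at index 4, swap → [32, 34, 46, 57, 78, 70, 72, 87, 99, 76, 56]
  78 vs smaller child 56 at index 10, swap → [32, 34, 46, 57, 56, 70, 72, 87, 99, 76, 78]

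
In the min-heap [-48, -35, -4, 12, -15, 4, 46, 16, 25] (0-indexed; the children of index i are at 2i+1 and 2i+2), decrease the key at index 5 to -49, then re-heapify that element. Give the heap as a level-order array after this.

[-49, -35, -48, 12, -15, -4, 46, 16, 25]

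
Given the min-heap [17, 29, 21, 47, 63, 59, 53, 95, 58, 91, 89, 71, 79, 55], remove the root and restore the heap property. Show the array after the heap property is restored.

[21, 29, 53, 47, 63, 59, 55, 95, 58, 91, 89, 71, 79]

remove root 17; move last element 55 to root → [55, 29, 21, 47, 63, 59, 53, 95, 58, 91, 89, 71, 79]
55 vs smaller child 21 at index 2, swap → [21, 29, 55, 47, 63, 59, 53, 95, 58, 91, 89, 71, 79]
55 vs smaller child 53 at index 6, swap → [21, 29, 53, 47, 63, 59, 55, 95, 58, 91, 89, 71, 79]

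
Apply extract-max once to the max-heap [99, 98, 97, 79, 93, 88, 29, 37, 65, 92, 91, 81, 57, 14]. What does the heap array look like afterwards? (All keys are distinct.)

remove root 99; move last element 14 to root → [14, 98, 97, 79, 93, 88, 29, 37, 65, 92, 91, 81, 57]
14 vs larger child 98 at index 1, swap → [98, 14, 97, 79, 93, 88, 29, 37, 65, 92, 91, 81, 57]
14 vs larger child 93 at index 4, swap → [98, 93, 97, 79, 14, 88, 29, 37, 65, 92, 91, 81, 57]
14 vs larger child 92 at index 9, swap → [98, 93, 97, 79, 92, 88, 29, 37, 65, 14, 91, 81, 57]

[98, 93, 97, 79, 92, 88, 29, 37, 65, 14, 91, 81, 57]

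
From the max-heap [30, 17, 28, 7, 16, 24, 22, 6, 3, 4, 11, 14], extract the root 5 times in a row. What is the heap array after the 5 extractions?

extract-max #1 returns 30:
  remove root 30; move last element 14 to root → [14, 17, 28, 7, 16, 24, 22, 6, 3, 4, 11]
  14 vs larger child 28 at index 2, swap → [28, 17, 14, 7, 16, 24, 22, 6, 3, 4, 11]
  14 vs larger child 24 at index 5, swap → [28, 17, 24, 7, 16, 14, 22, 6, 3, 4, 11]
extract-max #2 returns 28:
  remove root 28; move last element 11 to root → [11, 17, 24, 7, 16, 14, 22, 6, 3, 4]
  11 vs larger child 24 at index 2, swap → [24, 17, 11, 7, 16, 14, 22, 6, 3, 4]
  11 vs larger child 22 at index 6, swap → [24, 17, 22, 7, 16, 14, 11, 6, 3, 4]
extract-max #3 returns 24:
  remove root 24; move last element 4 to root → [4, 17, 22, 7, 16, 14, 11, 6, 3]
  4 vs larger child 22 at index 2, swap → [22, 17, 4, 7, 16, 14, 11, 6, 3]
  4 vs larger child 14 at index 5, swap → [22, 17, 14, 7, 16, 4, 11, 6, 3]
extract-max #4 returns 22:
  remove root 22; move last element 3 to root → [3, 17, 14, 7, 16, 4, 11, 6]
  3 vs larger child 17 at index 1, swap → [17, 3, 14, 7, 16, 4, 11, 6]
  3 vs larger child 16 at index 4, swap → [17, 16, 14, 7, 3, 4, 11, 6]
extract-max #5 returns 17:
  remove root 17; move last element 6 to root → [6, 16, 14, 7, 3, 4, 11]
  6 vs larger child 16 at index 1, swap → [16, 6, 14, 7, 3, 4, 11]
  6 vs larger child 7 at index 3, swap → [16, 7, 14, 6, 3, 4, 11]

[16, 7, 14, 6, 3, 4, 11]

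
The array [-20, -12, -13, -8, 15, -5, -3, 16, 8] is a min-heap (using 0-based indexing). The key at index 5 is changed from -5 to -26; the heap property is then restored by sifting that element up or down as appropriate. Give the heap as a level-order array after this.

[-26, -12, -20, -8, 15, -13, -3, 16, 8]

set index 5 from -5 to -26 → [-20, -12, -13, -8, 15, -26, -3, 16, 8]
-26 < parent -13 at index 2, swap → [-20, -12, -26, -8, 15, -13, -3, 16, 8]
-26 < parent -20 at index 0, swap → [-26, -12, -20, -8, 15, -13, -3, 16, 8]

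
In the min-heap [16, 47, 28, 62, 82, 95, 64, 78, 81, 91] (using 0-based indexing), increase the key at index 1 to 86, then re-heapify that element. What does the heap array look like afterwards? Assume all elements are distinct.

[16, 62, 28, 78, 82, 95, 64, 86, 81, 91]

set index 1 from 47 to 86 → [16, 86, 28, 62, 82, 95, 64, 78, 81, 91]
86 vs smaller child 62 at index 3, swap → [16, 62, 28, 86, 82, 95, 64, 78, 81, 91]
86 vs smaller child 78 at index 7, swap → [16, 62, 28, 78, 82, 95, 64, 86, 81, 91]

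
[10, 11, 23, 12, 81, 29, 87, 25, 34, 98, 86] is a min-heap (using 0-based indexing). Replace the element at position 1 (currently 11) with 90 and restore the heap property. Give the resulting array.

[10, 12, 23, 25, 81, 29, 87, 90, 34, 98, 86]

set index 1 from 11 to 90 → [10, 90, 23, 12, 81, 29, 87, 25, 34, 98, 86]
90 vs smaller child 12 at index 3, swap → [10, 12, 23, 90, 81, 29, 87, 25, 34, 98, 86]
90 vs smaller child 25 at index 7, swap → [10, 12, 23, 25, 81, 29, 87, 90, 34, 98, 86]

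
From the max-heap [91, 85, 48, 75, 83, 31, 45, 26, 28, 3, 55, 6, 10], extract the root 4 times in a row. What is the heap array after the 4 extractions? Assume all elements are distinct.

[55, 28, 48, 26, 10, 31, 45, 3, 6]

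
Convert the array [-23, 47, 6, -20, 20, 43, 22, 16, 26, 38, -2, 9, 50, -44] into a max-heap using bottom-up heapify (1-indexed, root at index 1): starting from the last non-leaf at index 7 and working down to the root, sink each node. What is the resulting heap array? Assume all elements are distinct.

sift down from index 7: already satisfies heap property
sift down from index 6:
  43 vs larger child 50 at index 13, swap → [-23, 47, 6, -20, 20, 50, 22, 16, 26, 38, -2, 9, 43, -44]
sift down from index 5:
  20 vs larger child 38 at index 10, swap → [-23, 47, 6, -20, 38, 50, 22, 16, 26, 20, -2, 9, 43, -44]
sift down from index 4:
  -20 vs larger child 26 at index 9, swap → [-23, 47, 6, 26, 38, 50, 22, 16, -20, 20, -2, 9, 43, -44]
sift down from index 3:
  6 vs larger child 50 at index 6, swap → [-23, 47, 50, 26, 38, 6, 22, 16, -20, 20, -2, 9, 43, -44]
  6 vs larger child 43 at index 13, swap → [-23, 47, 50, 26, 38, 43, 22, 16, -20, 20, -2, 9, 6, -44]
sift down from index 2: already satisfies heap property
sift down from index 1:
  -23 vs larger child 50 at index 3, swap → [50, 47, -23, 26, 38, 43, 22, 16, -20, 20, -2, 9, 6, -44]
  -23 vs larger child 43 at index 6, swap → [50, 47, 43, 26, 38, -23, 22, 16, -20, 20, -2, 9, 6, -44]
  -23 vs larger child 9 at index 12, swap → [50, 47, 43, 26, 38, 9, 22, 16, -20, 20, -2, -23, 6, -44]

[50, 47, 43, 26, 38, 9, 22, 16, -20, 20, -2, -23, 6, -44]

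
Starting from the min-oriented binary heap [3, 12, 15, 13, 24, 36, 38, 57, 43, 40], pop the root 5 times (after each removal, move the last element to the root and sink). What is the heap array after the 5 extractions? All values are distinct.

[36, 38, 57, 40, 43]

extract-min #1 returns 3:
  remove root 3; move last element 40 to root → [40, 12, 15, 13, 24, 36, 38, 57, 43]
  40 vs smaller child 12 at index 1, swap → [12, 40, 15, 13, 24, 36, 38, 57, 43]
  40 vs smaller child 13 at index 3, swap → [12, 13, 15, 40, 24, 36, 38, 57, 43]
extract-min #2 returns 12:
  remove root 12; move last element 43 to root → [43, 13, 15, 40, 24, 36, 38, 57]
  43 vs smaller child 13 at index 1, swap → [13, 43, 15, 40, 24, 36, 38, 57]
  43 vs smaller child 24 at index 4, swap → [13, 24, 15, 40, 43, 36, 38, 57]
extract-min #3 returns 13:
  remove root 13; move last element 57 to root → [57, 24, 15, 40, 43, 36, 38]
  57 vs smaller child 15 at index 2, swap → [15, 24, 57, 40, 43, 36, 38]
  57 vs smaller child 36 at index 5, swap → [15, 24, 36, 40, 43, 57, 38]
extract-min #4 returns 15:
  remove root 15; move last element 38 to root → [38, 24, 36, 40, 43, 57]
  38 vs smaller child 24 at index 1, swap → [24, 38, 36, 40, 43, 57]
extract-min #5 returns 24:
  remove root 24; move last element 57 to root → [57, 38, 36, 40, 43]
  57 vs smaller child 36 at index 2, swap → [36, 38, 57, 40, 43]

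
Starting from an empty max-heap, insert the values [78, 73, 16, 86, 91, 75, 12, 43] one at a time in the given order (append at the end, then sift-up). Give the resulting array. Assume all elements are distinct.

[91, 86, 75, 73, 78, 16, 12, 43]

Insert 78:
  append 78 at index 0 → [78] (no swap needed)
Insert 73:
  append 73 at index 1 → [78, 73] (no swap needed)
Insert 16:
  append 16 at index 2 → [78, 73, 16] (no swap needed)
Insert 86:
  append 86 at index 3 → [78, 73, 16, 86]
  86 > parent 73 at index 1, swap → [78, 86, 16, 73]
  86 > parent 78 at index 0, swap → [86, 78, 16, 73]
Insert 91:
  append 91 at index 4 → [86, 78, 16, 73, 91]
  91 > parent 78 at index 1, swap → [86, 91, 16, 73, 78]
  91 > parent 86 at index 0, swap → [91, 86, 16, 73, 78]
Insert 75:
  append 75 at index 5 → [91, 86, 16, 73, 78, 75]
  75 > parent 16 at index 2, swap → [91, 86, 75, 73, 78, 16]
Insert 12:
  append 12 at index 6 → [91, 86, 75, 73, 78, 16, 12] (no swap needed)
Insert 43:
  append 43 at index 7 → [91, 86, 75, 73, 78, 16, 12, 43] (no swap needed)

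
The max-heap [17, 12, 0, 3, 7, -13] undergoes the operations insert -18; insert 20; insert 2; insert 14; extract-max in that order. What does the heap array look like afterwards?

[17, 14, 0, 12, 7, -13, -18, 3, 2]

insert -18:
  append -18 at index 6 → [17, 12, 0, 3, 7, -13, -18] (no swap needed)
insert 20:
  append 20 at index 7 → [17, 12, 0, 3, 7, -13, -18, 20]
  20 > parent 3 at index 3, swap → [17, 12, 0, 20, 7, -13, -18, 3]
  20 > parent 12 at index 1, swap → [17, 20, 0, 12, 7, -13, -18, 3]
  20 > parent 17 at index 0, swap → [20, 17, 0, 12, 7, -13, -18, 3]
insert 2:
  append 2 at index 8 → [20, 17, 0, 12, 7, -13, -18, 3, 2] (no swap needed)
insert 14:
  append 14 at index 9 → [20, 17, 0, 12, 7, -13, -18, 3, 2, 14]
  14 > parent 7 at index 4, swap → [20, 17, 0, 12, 14, -13, -18, 3, 2, 7]
extract-max → returns 20:
  remove root 20; move last element 7 to root → [7, 17, 0, 12, 14, -13, -18, 3, 2]
  7 vs larger child 17 at index 1, swap → [17, 7, 0, 12, 14, -13, -18, 3, 2]
  7 vs larger child 14 at index 4, swap → [17, 14, 0, 12, 7, -13, -18, 3, 2]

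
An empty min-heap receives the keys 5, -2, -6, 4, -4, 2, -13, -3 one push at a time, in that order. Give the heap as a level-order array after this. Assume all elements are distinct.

Insert 5:
  append 5 at index 0 → [5] (no swap needed)
Insert -2:
  append -2 at index 1 → [5, -2]
  -2 < parent 5 at index 0, swap → [-2, 5]
Insert -6:
  append -6 at index 2 → [-2, 5, -6]
  -6 < parent -2 at index 0, swap → [-6, 5, -2]
Insert 4:
  append 4 at index 3 → [-6, 5, -2, 4]
  4 < parent 5 at index 1, swap → [-6, 4, -2, 5]
Insert -4:
  append -4 at index 4 → [-6, 4, -2, 5, -4]
  -4 < parent 4 at index 1, swap → [-6, -4, -2, 5, 4]
Insert 2:
  append 2 at index 5 → [-6, -4, -2, 5, 4, 2] (no swap needed)
Insert -13:
  append -13 at index 6 → [-6, -4, -2, 5, 4, 2, -13]
  -13 < parent -2 at index 2, swap → [-6, -4, -13, 5, 4, 2, -2]
  -13 < parent -6 at index 0, swap → [-13, -4, -6, 5, 4, 2, -2]
Insert -3:
  append -3 at index 7 → [-13, -4, -6, 5, 4, 2, -2, -3]
  -3 < parent 5 at index 3, swap → [-13, -4, -6, -3, 4, 2, -2, 5]

[-13, -4, -6, -3, 4, 2, -2, 5]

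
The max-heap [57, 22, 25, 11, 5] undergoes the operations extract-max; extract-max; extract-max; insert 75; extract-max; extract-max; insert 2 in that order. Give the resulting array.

[5, 2]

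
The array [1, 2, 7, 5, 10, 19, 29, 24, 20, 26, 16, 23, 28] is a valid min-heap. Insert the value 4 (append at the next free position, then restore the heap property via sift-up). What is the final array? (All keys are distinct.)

append 4 at index 13 → [1, 2, 7, 5, 10, 19, 29, 24, 20, 26, 16, 23, 28, 4]
4 < parent 29 at index 6, swap → [1, 2, 7, 5, 10, 19, 4, 24, 20, 26, 16, 23, 28, 29]
4 < parent 7 at index 2, swap → [1, 2, 4, 5, 10, 19, 7, 24, 20, 26, 16, 23, 28, 29]

[1, 2, 4, 5, 10, 19, 7, 24, 20, 26, 16, 23, 28, 29]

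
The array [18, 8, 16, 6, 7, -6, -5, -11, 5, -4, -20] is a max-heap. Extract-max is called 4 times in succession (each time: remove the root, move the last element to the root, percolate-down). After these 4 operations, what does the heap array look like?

[6, 5, -5, -11, -4, -6, -20]

extract-max #1 returns 18:
  remove root 18; move last element -20 to root → [-20, 8, 16, 6, 7, -6, -5, -11, 5, -4]
  -20 vs larger child 16 at index 2, swap → [16, 8, -20, 6, 7, -6, -5, -11, 5, -4]
  -20 vs larger child -5 at index 6, swap → [16, 8, -5, 6, 7, -6, -20, -11, 5, -4]
extract-max #2 returns 16:
  remove root 16; move last element -4 to root → [-4, 8, -5, 6, 7, -6, -20, -11, 5]
  -4 vs larger child 8 at index 1, swap → [8, -4, -5, 6, 7, -6, -20, -11, 5]
  -4 vs larger child 7 at index 4, swap → [8, 7, -5, 6, -4, -6, -20, -11, 5]
extract-max #3 returns 8:
  remove root 8; move last element 5 to root → [5, 7, -5, 6, -4, -6, -20, -11]
  5 vs larger child 7 at index 1, swap → [7, 5, -5, 6, -4, -6, -20, -11]
  5 vs larger child 6 at index 3, swap → [7, 6, -5, 5, -4, -6, -20, -11]
extract-max #4 returns 7:
  remove root 7; move last element -11 to root → [-11, 6, -5, 5, -4, -6, -20]
  -11 vs larger child 6 at index 1, swap → [6, -11, -5, 5, -4, -6, -20]
  -11 vs larger child 5 at index 3, swap → [6, 5, -5, -11, -4, -6, -20]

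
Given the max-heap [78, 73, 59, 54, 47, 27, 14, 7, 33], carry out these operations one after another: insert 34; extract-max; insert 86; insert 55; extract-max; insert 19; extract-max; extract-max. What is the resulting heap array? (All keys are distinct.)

insert 34:
  append 34 at index 9 → [78, 73, 59, 54, 47, 27, 14, 7, 33, 34] (no swap needed)
extract-max → returns 78:
  remove root 78; move last element 34 to root → [34, 73, 59, 54, 47, 27, 14, 7, 33]
  34 vs larger child 73 at index 1, swap → [73, 34, 59, 54, 47, 27, 14, 7, 33]
  34 vs larger child 54 at index 3, swap → [73, 54, 59, 34, 47, 27, 14, 7, 33]
insert 86:
  append 86 at index 9 → [73, 54, 59, 34, 47, 27, 14, 7, 33, 86]
  86 > parent 47 at index 4, swap → [73, 54, 59, 34, 86, 27, 14, 7, 33, 47]
  86 > parent 54 at index 1, swap → [73, 86, 59, 34, 54, 27, 14, 7, 33, 47]
  86 > parent 73 at index 0, swap → [86, 73, 59, 34, 54, 27, 14, 7, 33, 47]
insert 55:
  append 55 at index 10 → [86, 73, 59, 34, 54, 27, 14, 7, 33, 47, 55]
  55 > parent 54 at index 4, swap → [86, 73, 59, 34, 55, 27, 14, 7, 33, 47, 54]
extract-max → returns 86:
  remove root 86; move last element 54 to root → [54, 73, 59, 34, 55, 27, 14, 7, 33, 47]
  54 vs larger child 73 at index 1, swap → [73, 54, 59, 34, 55, 27, 14, 7, 33, 47]
  54 vs larger child 55 at index 4, swap → [73, 55, 59, 34, 54, 27, 14, 7, 33, 47]
insert 19:
  append 19 at index 10 → [73, 55, 59, 34, 54, 27, 14, 7, 33, 47, 19] (no swap needed)
extract-max → returns 73:
  remove root 73; move last element 19 to root → [19, 55, 59, 34, 54, 27, 14, 7, 33, 47]
  19 vs larger child 59 at index 2, swap → [59, 55, 19, 34, 54, 27, 14, 7, 33, 47]
  19 vs larger child 27 at index 5, swap → [59, 55, 27, 34, 54, 19, 14, 7, 33, 47]
extract-max → returns 59:
  remove root 59; move last element 47 to root → [47, 55, 27, 34, 54, 19, 14, 7, 33]
  47 vs larger child 55 at index 1, swap → [55, 47, 27, 34, 54, 19, 14, 7, 33]
  47 vs larger child 54 at index 4, swap → [55, 54, 27, 34, 47, 19, 14, 7, 33]

[55, 54, 27, 34, 47, 19, 14, 7, 33]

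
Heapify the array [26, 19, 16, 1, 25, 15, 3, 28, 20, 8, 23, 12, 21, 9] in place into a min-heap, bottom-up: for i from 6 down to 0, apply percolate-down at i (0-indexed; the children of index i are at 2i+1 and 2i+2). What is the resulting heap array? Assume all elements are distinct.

sift down from index 6: already satisfies heap property
sift down from index 5:
  15 vs smaller child 12 at index 11, swap → [26, 19, 16, 1, 25, 12, 3, 28, 20, 8, 23, 15, 21, 9]
sift down from index 4:
  25 vs smaller child 8 at index 9, swap → [26, 19, 16, 1, 8, 12, 3, 28, 20, 25, 23, 15, 21, 9]
sift down from index 3: already satisfies heap property
sift down from index 2:
  16 vs smaller child 3 at index 6, swap → [26, 19, 3, 1, 8, 12, 16, 28, 20, 25, 23, 15, 21, 9]
  16 vs only child 9 at index 13, swap → [26, 19, 3, 1, 8, 12, 9, 28, 20, 25, 23, 15, 21, 16]
sift down from index 1:
  19 vs smaller child 1 at index 3, swap → [26, 1, 3, 19, 8, 12, 9, 28, 20, 25, 23, 15, 21, 16]
sift down from index 0:
  26 vs smaller child 1 at index 1, swap → [1, 26, 3, 19, 8, 12, 9, 28, 20, 25, 23, 15, 21, 16]
  26 vs smaller child 8 at index 4, swap → [1, 8, 3, 19, 26, 12, 9, 28, 20, 25, 23, 15, 21, 16]
  26 vs smaller child 23 at index 10, swap → [1, 8, 3, 19, 23, 12, 9, 28, 20, 25, 26, 15, 21, 16]

[1, 8, 3, 19, 23, 12, 9, 28, 20, 25, 26, 15, 21, 16]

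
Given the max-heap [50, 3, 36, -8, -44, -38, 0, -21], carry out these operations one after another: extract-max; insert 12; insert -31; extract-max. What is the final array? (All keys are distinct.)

extract-max → returns 50:
  remove root 50; move last element -21 to root → [-21, 3, 36, -8, -44, -38, 0]
  -21 vs larger child 36 at index 2, swap → [36, 3, -21, -8, -44, -38, 0]
  -21 vs larger child 0 at index 6, swap → [36, 3, 0, -8, -44, -38, -21]
insert 12:
  append 12 at index 7 → [36, 3, 0, -8, -44, -38, -21, 12]
  12 > parent -8 at index 3, swap → [36, 3, 0, 12, -44, -38, -21, -8]
  12 > parent 3 at index 1, swap → [36, 12, 0, 3, -44, -38, -21, -8]
insert -31:
  append -31 at index 8 → [36, 12, 0, 3, -44, -38, -21, -8, -31] (no swap needed)
extract-max → returns 36:
  remove root 36; move last element -31 to root → [-31, 12, 0, 3, -44, -38, -21, -8]
  -31 vs larger child 12 at index 1, swap → [12, -31, 0, 3, -44, -38, -21, -8]
  -31 vs larger child 3 at index 3, swap → [12, 3, 0, -31, -44, -38, -21, -8]
  -31 vs only child -8 at index 7, swap → [12, 3, 0, -8, -44, -38, -21, -31]

[12, 3, 0, -8, -44, -38, -21, -31]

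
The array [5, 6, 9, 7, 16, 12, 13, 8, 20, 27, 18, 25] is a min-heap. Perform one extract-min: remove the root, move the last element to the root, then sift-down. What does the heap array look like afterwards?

[6, 7, 9, 8, 16, 12, 13, 25, 20, 27, 18]

remove root 5; move last element 25 to root → [25, 6, 9, 7, 16, 12, 13, 8, 20, 27, 18]
25 vs smaller child 6 at index 1, swap → [6, 25, 9, 7, 16, 12, 13, 8, 20, 27, 18]
25 vs smaller child 7 at index 3, swap → [6, 7, 9, 25, 16, 12, 13, 8, 20, 27, 18]
25 vs smaller child 8 at index 7, swap → [6, 7, 9, 8, 16, 12, 13, 25, 20, 27, 18]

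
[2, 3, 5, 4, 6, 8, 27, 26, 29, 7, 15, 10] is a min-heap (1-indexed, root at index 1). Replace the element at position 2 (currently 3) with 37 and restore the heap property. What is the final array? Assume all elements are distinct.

set index 2 from 3 to 37 → [2, 37, 5, 4, 6, 8, 27, 26, 29, 7, 15, 10]
37 vs smaller child 4 at index 4, swap → [2, 4, 5, 37, 6, 8, 27, 26, 29, 7, 15, 10]
37 vs smaller child 26 at index 8, swap → [2, 4, 5, 26, 6, 8, 27, 37, 29, 7, 15, 10]

[2, 4, 5, 26, 6, 8, 27, 37, 29, 7, 15, 10]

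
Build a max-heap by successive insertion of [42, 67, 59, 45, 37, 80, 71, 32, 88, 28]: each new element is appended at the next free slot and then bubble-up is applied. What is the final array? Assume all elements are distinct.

[88, 80, 71, 45, 37, 59, 67, 32, 42, 28]

Insert 42:
  append 42 at index 0 → [42] (no swap needed)
Insert 67:
  append 67 at index 1 → [42, 67]
  67 > parent 42 at index 0, swap → [67, 42]
Insert 59:
  append 59 at index 2 → [67, 42, 59] (no swap needed)
Insert 45:
  append 45 at index 3 → [67, 42, 59, 45]
  45 > parent 42 at index 1, swap → [67, 45, 59, 42]
Insert 37:
  append 37 at index 4 → [67, 45, 59, 42, 37] (no swap needed)
Insert 80:
  append 80 at index 5 → [67, 45, 59, 42, 37, 80]
  80 > parent 59 at index 2, swap → [67, 45, 80, 42, 37, 59]
  80 > parent 67 at index 0, swap → [80, 45, 67, 42, 37, 59]
Insert 71:
  append 71 at index 6 → [80, 45, 67, 42, 37, 59, 71]
  71 > parent 67 at index 2, swap → [80, 45, 71, 42, 37, 59, 67]
Insert 32:
  append 32 at index 7 → [80, 45, 71, 42, 37, 59, 67, 32] (no swap needed)
Insert 88:
  append 88 at index 8 → [80, 45, 71, 42, 37, 59, 67, 32, 88]
  88 > parent 42 at index 3, swap → [80, 45, 71, 88, 37, 59, 67, 32, 42]
  88 > parent 45 at index 1, swap → [80, 88, 71, 45, 37, 59, 67, 32, 42]
  88 > parent 80 at index 0, swap → [88, 80, 71, 45, 37, 59, 67, 32, 42]
Insert 28:
  append 28 at index 9 → [88, 80, 71, 45, 37, 59, 67, 32, 42, 28] (no swap needed)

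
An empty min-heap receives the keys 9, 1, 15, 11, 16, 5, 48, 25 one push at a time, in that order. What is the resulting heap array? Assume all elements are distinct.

[1, 9, 5, 11, 16, 15, 48, 25]

Insert 9:
  append 9 at index 0 → [9] (no swap needed)
Insert 1:
  append 1 at index 1 → [9, 1]
  1 < parent 9 at index 0, swap → [1, 9]
Insert 15:
  append 15 at index 2 → [1, 9, 15] (no swap needed)
Insert 11:
  append 11 at index 3 → [1, 9, 15, 11] (no swap needed)
Insert 16:
  append 16 at index 4 → [1, 9, 15, 11, 16] (no swap needed)
Insert 5:
  append 5 at index 5 → [1, 9, 15, 11, 16, 5]
  5 < parent 15 at index 2, swap → [1, 9, 5, 11, 16, 15]
Insert 48:
  append 48 at index 6 → [1, 9, 5, 11, 16, 15, 48] (no swap needed)
Insert 25:
  append 25 at index 7 → [1, 9, 5, 11, 16, 15, 48, 25] (no swap needed)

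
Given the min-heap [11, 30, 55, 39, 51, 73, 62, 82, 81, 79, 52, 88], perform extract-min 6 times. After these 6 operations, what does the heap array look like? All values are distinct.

[62, 79, 73, 81, 88, 82]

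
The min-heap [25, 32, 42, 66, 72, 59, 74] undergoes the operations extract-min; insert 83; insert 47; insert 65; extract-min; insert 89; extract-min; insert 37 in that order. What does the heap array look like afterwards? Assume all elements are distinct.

extract-min → returns 25:
  remove root 25; move last element 74 to root → [74, 32, 42, 66, 72, 59]
  74 vs smaller child 32 at index 1, swap → [32, 74, 42, 66, 72, 59]
  74 vs smaller child 66 at index 3, swap → [32, 66, 42, 74, 72, 59]
insert 83:
  append 83 at index 6 → [32, 66, 42, 74, 72, 59, 83] (no swap needed)
insert 47:
  append 47 at index 7 → [32, 66, 42, 74, 72, 59, 83, 47]
  47 < parent 74 at index 3, swap → [32, 66, 42, 47, 72, 59, 83, 74]
  47 < parent 66 at index 1, swap → [32, 47, 42, 66, 72, 59, 83, 74]
insert 65:
  append 65 at index 8 → [32, 47, 42, 66, 72, 59, 83, 74, 65]
  65 < parent 66 at index 3, swap → [32, 47, 42, 65, 72, 59, 83, 74, 66]
extract-min → returns 32:
  remove root 32; move last element 66 to root → [66, 47, 42, 65, 72, 59, 83, 74]
  66 vs smaller child 42 at index 2, swap → [42, 47, 66, 65, 72, 59, 83, 74]
  66 vs smaller child 59 at index 5, swap → [42, 47, 59, 65, 72, 66, 83, 74]
insert 89:
  append 89 at index 8 → [42, 47, 59, 65, 72, 66, 83, 74, 89] (no swap needed)
extract-min → returns 42:
  remove root 42; move last element 89 to root → [89, 47, 59, 65, 72, 66, 83, 74]
  89 vs smaller child 47 at index 1, swap → [47, 89, 59, 65, 72, 66, 83, 74]
  89 vs smaller child 65 at index 3, swap → [47, 65, 59, 89, 72, 66, 83, 74]
  89 vs only child 74 at index 7, swap → [47, 65, 59, 74, 72, 66, 83, 89]
insert 37:
  append 37 at index 8 → [47, 65, 59, 74, 72, 66, 83, 89, 37]
  37 < parent 74 at index 3, swap → [47, 65, 59, 37, 72, 66, 83, 89, 74]
  37 < parent 65 at index 1, swap → [47, 37, 59, 65, 72, 66, 83, 89, 74]
  37 < parent 47 at index 0, swap → [37, 47, 59, 65, 72, 66, 83, 89, 74]

[37, 47, 59, 65, 72, 66, 83, 89, 74]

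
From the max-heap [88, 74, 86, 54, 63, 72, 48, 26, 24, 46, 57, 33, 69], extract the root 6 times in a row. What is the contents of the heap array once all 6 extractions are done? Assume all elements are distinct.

[57, 54, 48, 26, 24, 33, 46]

extract-max #1 returns 88:
  remove root 88; move last element 69 to root → [69, 74, 86, 54, 63, 72, 48, 26, 24, 46, 57, 33]
  69 vs larger child 86 at index 2, swap → [86, 74, 69, 54, 63, 72, 48, 26, 24, 46, 57, 33]
  69 vs larger child 72 at index 5, swap → [86, 74, 72, 54, 63, 69, 48, 26, 24, 46, 57, 33]
extract-max #2 returns 86:
  remove root 86; move last element 33 to root → [33, 74, 72, 54, 63, 69, 48, 26, 24, 46, 57]
  33 vs larger child 74 at index 1, swap → [74, 33, 72, 54, 63, 69, 48, 26, 24, 46, 57]
  33 vs larger child 63 at index 4, swap → [74, 63, 72, 54, 33, 69, 48, 26, 24, 46, 57]
  33 vs larger child 57 at index 10, swap → [74, 63, 72, 54, 57, 69, 48, 26, 24, 46, 33]
extract-max #3 returns 74:
  remove root 74; move last element 33 to root → [33, 63, 72, 54, 57, 69, 48, 26, 24, 46]
  33 vs larger child 72 at index 2, swap → [72, 63, 33, 54, 57, 69, 48, 26, 24, 46]
  33 vs larger child 69 at index 5, swap → [72, 63, 69, 54, 57, 33, 48, 26, 24, 46]
extract-max #4 returns 72:
  remove root 72; move last element 46 to root → [46, 63, 69, 54, 57, 33, 48, 26, 24]
  46 vs larger child 69 at index 2, swap → [69, 63, 46, 54, 57, 33, 48, 26, 24]
  46 vs larger child 48 at index 6, swap → [69, 63, 48, 54, 57, 33, 46, 26, 24]
extract-max #5 returns 69:
  remove root 69; move last element 24 to root → [24, 63, 48, 54, 57, 33, 46, 26]
  24 vs larger child 63 at index 1, swap → [63, 24, 48, 54, 57, 33, 46, 26]
  24 vs larger child 57 at index 4, swap → [63, 57, 48, 54, 24, 33, 46, 26]
extract-max #6 returns 63:
  remove root 63; move last element 26 to root → [26, 57, 48, 54, 24, 33, 46]
  26 vs larger child 57 at index 1, swap → [57, 26, 48, 54, 24, 33, 46]
  26 vs larger child 54 at index 3, swap → [57, 54, 48, 26, 24, 33, 46]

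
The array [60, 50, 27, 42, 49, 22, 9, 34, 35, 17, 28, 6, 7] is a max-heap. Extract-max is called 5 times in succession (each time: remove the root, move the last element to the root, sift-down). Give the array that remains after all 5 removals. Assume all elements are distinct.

extract-max #1 returns 60:
  remove root 60; move last element 7 to root → [7, 50, 27, 42, 49, 22, 9, 34, 35, 17, 28, 6]
  7 vs larger child 50 at index 1, swap → [50, 7, 27, 42, 49, 22, 9, 34, 35, 17, 28, 6]
  7 vs larger child 49 at index 4, swap → [50, 49, 27, 42, 7, 22, 9, 34, 35, 17, 28, 6]
  7 vs larger child 28 at index 10, swap → [50, 49, 27, 42, 28, 22, 9, 34, 35, 17, 7, 6]
extract-max #2 returns 50:
  remove root 50; move last element 6 to root → [6, 49, 27, 42, 28, 22, 9, 34, 35, 17, 7]
  6 vs larger child 49 at index 1, swap → [49, 6, 27, 42, 28, 22, 9, 34, 35, 17, 7]
  6 vs larger child 42 at index 3, swap → [49, 42, 27, 6, 28, 22, 9, 34, 35, 17, 7]
  6 vs larger child 35 at index 8, swap → [49, 42, 27, 35, 28, 22, 9, 34, 6, 17, 7]
extract-max #3 returns 49:
  remove root 49; move last element 7 to root → [7, 42, 27, 35, 28, 22, 9, 34, 6, 17]
  7 vs larger child 42 at index 1, swap → [42, 7, 27, 35, 28, 22, 9, 34, 6, 17]
  7 vs larger child 35 at index 3, swap → [42, 35, 27, 7, 28, 22, 9, 34, 6, 17]
  7 vs larger child 34 at index 7, swap → [42, 35, 27, 34, 28, 22, 9, 7, 6, 17]
extract-max #4 returns 42:
  remove root 42; move last element 17 to root → [17, 35, 27, 34, 28, 22, 9, 7, 6]
  17 vs larger child 35 at index 1, swap → [35, 17, 27, 34, 28, 22, 9, 7, 6]
  17 vs larger child 34 at index 3, swap → [35, 34, 27, 17, 28, 22, 9, 7, 6]
extract-max #5 returns 35:
  remove root 35; move last element 6 to root → [6, 34, 27, 17, 28, 22, 9, 7]
  6 vs larger child 34 at index 1, swap → [34, 6, 27, 17, 28, 22, 9, 7]
  6 vs larger child 28 at index 4, swap → [34, 28, 27, 17, 6, 22, 9, 7]

[34, 28, 27, 17, 6, 22, 9, 7]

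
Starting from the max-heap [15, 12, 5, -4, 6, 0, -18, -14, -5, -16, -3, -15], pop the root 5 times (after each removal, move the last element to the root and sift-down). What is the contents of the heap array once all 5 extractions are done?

extract-max #1 returns 15:
  remove root 15; move last element -15 to root → [-15, 12, 5, -4, 6, 0, -18, -14, -5, -16, -3]
  -15 vs larger child 12 at index 1, swap → [12, -15, 5, -4, 6, 0, -18, -14, -5, -16, -3]
  -15 vs larger child 6 at index 4, swap → [12, 6, 5, -4, -15, 0, -18, -14, -5, -16, -3]
  -15 vs larger child -3 at index 10, swap → [12, 6, 5, -4, -3, 0, -18, -14, -5, -16, -15]
extract-max #2 returns 12:
  remove root 12; move last element -15 to root → [-15, 6, 5, -4, -3, 0, -18, -14, -5, -16]
  -15 vs larger child 6 at index 1, swap → [6, -15, 5, -4, -3, 0, -18, -14, -5, -16]
  -15 vs larger child -3 at index 4, swap → [6, -3, 5, -4, -15, 0, -18, -14, -5, -16]
extract-max #3 returns 6:
  remove root 6; move last element -16 to root → [-16, -3, 5, -4, -15, 0, -18, -14, -5]
  -16 vs larger child 5 at index 2, swap → [5, -3, -16, -4, -15, 0, -18, -14, -5]
  -16 vs larger child 0 at index 5, swap → [5, -3, 0, -4, -15, -16, -18, -14, -5]
extract-max #4 returns 5:
  remove root 5; move last element -5 to root → [-5, -3, 0, -4, -15, -16, -18, -14]
  -5 vs larger child 0 at index 2, swap → [0, -3, -5, -4, -15, -16, -18, -14]
extract-max #5 returns 0:
  remove root 0; move last element -14 to root → [-14, -3, -5, -4, -15, -16, -18]
  -14 vs larger child -3 at index 1, swap → [-3, -14, -5, -4, -15, -16, -18]
  -14 vs larger child -4 at index 3, swap → [-3, -4, -5, -14, -15, -16, -18]

[-3, -4, -5, -14, -15, -16, -18]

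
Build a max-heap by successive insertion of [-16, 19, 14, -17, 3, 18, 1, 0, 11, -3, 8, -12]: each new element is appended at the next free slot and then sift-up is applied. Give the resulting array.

[19, 11, 18, 3, 8, 14, 1, -17, 0, -16, -3, -12]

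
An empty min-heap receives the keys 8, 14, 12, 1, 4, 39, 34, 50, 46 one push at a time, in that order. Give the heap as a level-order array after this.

Insert 8:
  append 8 at index 0 → [8] (no swap needed)
Insert 14:
  append 14 at index 1 → [8, 14] (no swap needed)
Insert 12:
  append 12 at index 2 → [8, 14, 12] (no swap needed)
Insert 1:
  append 1 at index 3 → [8, 14, 12, 1]
  1 < parent 14 at index 1, swap → [8, 1, 12, 14]
  1 < parent 8 at index 0, swap → [1, 8, 12, 14]
Insert 4:
  append 4 at index 4 → [1, 8, 12, 14, 4]
  4 < parent 8 at index 1, swap → [1, 4, 12, 14, 8]
Insert 39:
  append 39 at index 5 → [1, 4, 12, 14, 8, 39] (no swap needed)
Insert 34:
  append 34 at index 6 → [1, 4, 12, 14, 8, 39, 34] (no swap needed)
Insert 50:
  append 50 at index 7 → [1, 4, 12, 14, 8, 39, 34, 50] (no swap needed)
Insert 46:
  append 46 at index 8 → [1, 4, 12, 14, 8, 39, 34, 50, 46] (no swap needed)

[1, 4, 12, 14, 8, 39, 34, 50, 46]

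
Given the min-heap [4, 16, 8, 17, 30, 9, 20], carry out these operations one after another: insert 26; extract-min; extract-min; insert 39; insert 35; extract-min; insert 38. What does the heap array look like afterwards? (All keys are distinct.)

insert 26:
  append 26 at index 7 → [4, 16, 8, 17, 30, 9, 20, 26] (no swap needed)
extract-min → returns 4:
  remove root 4; move last element 26 to root → [26, 16, 8, 17, 30, 9, 20]
  26 vs smaller child 8 at index 2, swap → [8, 16, 26, 17, 30, 9, 20]
  26 vs smaller child 9 at index 5, swap → [8, 16, 9, 17, 30, 26, 20]
extract-min → returns 8:
  remove root 8; move last element 20 to root → [20, 16, 9, 17, 30, 26]
  20 vs smaller child 9 at index 2, swap → [9, 16, 20, 17, 30, 26]
insert 39:
  append 39 at index 6 → [9, 16, 20, 17, 30, 26, 39] (no swap needed)
insert 35:
  append 35 at index 7 → [9, 16, 20, 17, 30, 26, 39, 35] (no swap needed)
extract-min → returns 9:
  remove root 9; move last element 35 to root → [35, 16, 20, 17, 30, 26, 39]
  35 vs smaller child 16 at index 1, swap → [16, 35, 20, 17, 30, 26, 39]
  35 vs smaller child 17 at index 3, swap → [16, 17, 20, 35, 30, 26, 39]
insert 38:
  append 38 at index 7 → [16, 17, 20, 35, 30, 26, 39, 38] (no swap needed)

[16, 17, 20, 35, 30, 26, 39, 38]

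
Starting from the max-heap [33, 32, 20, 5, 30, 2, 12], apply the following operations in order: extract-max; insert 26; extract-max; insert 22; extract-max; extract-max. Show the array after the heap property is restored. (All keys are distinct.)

[22, 20, 2, 5, 12]

extract-max → returns 33:
  remove root 33; move last element 12 to root → [12, 32, 20, 5, 30, 2]
  12 vs larger child 32 at index 1, swap → [32, 12, 20, 5, 30, 2]
  12 vs larger child 30 at index 4, swap → [32, 30, 20, 5, 12, 2]
insert 26:
  append 26 at index 6 → [32, 30, 20, 5, 12, 2, 26]
  26 > parent 20 at index 2, swap → [32, 30, 26, 5, 12, 2, 20]
extract-max → returns 32:
  remove root 32; move last element 20 to root → [20, 30, 26, 5, 12, 2]
  20 vs larger child 30 at index 1, swap → [30, 20, 26, 5, 12, 2]
insert 22:
  append 22 at index 6 → [30, 20, 26, 5, 12, 2, 22] (no swap needed)
extract-max → returns 30:
  remove root 30; move last element 22 to root → [22, 20, 26, 5, 12, 2]
  22 vs larger child 26 at index 2, swap → [26, 20, 22, 5, 12, 2]
extract-max → returns 26:
  remove root 26; move last element 2 to root → [2, 20, 22, 5, 12]
  2 vs larger child 22 at index 2, swap → [22, 20, 2, 5, 12]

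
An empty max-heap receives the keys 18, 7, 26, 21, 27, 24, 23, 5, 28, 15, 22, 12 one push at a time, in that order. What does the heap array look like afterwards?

Insert 18:
  append 18 at index 0 → [18] (no swap needed)
Insert 7:
  append 7 at index 1 → [18, 7] (no swap needed)
Insert 26:
  append 26 at index 2 → [18, 7, 26]
  26 > parent 18 at index 0, swap → [26, 7, 18]
Insert 21:
  append 21 at index 3 → [26, 7, 18, 21]
  21 > parent 7 at index 1, swap → [26, 21, 18, 7]
Insert 27:
  append 27 at index 4 → [26, 21, 18, 7, 27]
  27 > parent 21 at index 1, swap → [26, 27, 18, 7, 21]
  27 > parent 26 at index 0, swap → [27, 26, 18, 7, 21]
Insert 24:
  append 24 at index 5 → [27, 26, 18, 7, 21, 24]
  24 > parent 18 at index 2, swap → [27, 26, 24, 7, 21, 18]
Insert 23:
  append 23 at index 6 → [27, 26, 24, 7, 21, 18, 23] (no swap needed)
Insert 5:
  append 5 at index 7 → [27, 26, 24, 7, 21, 18, 23, 5] (no swap needed)
Insert 28:
  append 28 at index 8 → [27, 26, 24, 7, 21, 18, 23, 5, 28]
  28 > parent 7 at index 3, swap → [27, 26, 24, 28, 21, 18, 23, 5, 7]
  28 > parent 26 at index 1, swap → [27, 28, 24, 26, 21, 18, 23, 5, 7]
  28 > parent 27 at index 0, swap → [28, 27, 24, 26, 21, 18, 23, 5, 7]
Insert 15:
  append 15 at index 9 → [28, 27, 24, 26, 21, 18, 23, 5, 7, 15] (no swap needed)
Insert 22:
  append 22 at index 10 → [28, 27, 24, 26, 21, 18, 23, 5, 7, 15, 22]
  22 > parent 21 at index 4, swap → [28, 27, 24, 26, 22, 18, 23, 5, 7, 15, 21]
Insert 12:
  append 12 at index 11 → [28, 27, 24, 26, 22, 18, 23, 5, 7, 15, 21, 12] (no swap needed)

[28, 27, 24, 26, 22, 18, 23, 5, 7, 15, 21, 12]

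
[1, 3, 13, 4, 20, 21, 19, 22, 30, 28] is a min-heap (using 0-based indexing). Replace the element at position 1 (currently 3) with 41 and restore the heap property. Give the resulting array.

[1, 4, 13, 22, 20, 21, 19, 41, 30, 28]

set index 1 from 3 to 41 → [1, 41, 13, 4, 20, 21, 19, 22, 30, 28]
41 vs smaller child 4 at index 3, swap → [1, 4, 13, 41, 20, 21, 19, 22, 30, 28]
41 vs smaller child 22 at index 7, swap → [1, 4, 13, 22, 20, 21, 19, 41, 30, 28]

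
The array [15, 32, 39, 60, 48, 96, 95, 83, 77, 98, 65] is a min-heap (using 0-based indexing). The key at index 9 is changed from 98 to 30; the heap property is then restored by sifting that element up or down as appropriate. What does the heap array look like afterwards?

[15, 30, 39, 60, 32, 96, 95, 83, 77, 48, 65]

set index 9 from 98 to 30 → [15, 32, 39, 60, 48, 96, 95, 83, 77, 30, 65]
30 < parent 48 at index 4, swap → [15, 32, 39, 60, 30, 96, 95, 83, 77, 48, 65]
30 < parent 32 at index 1, swap → [15, 30, 39, 60, 32, 96, 95, 83, 77, 48, 65]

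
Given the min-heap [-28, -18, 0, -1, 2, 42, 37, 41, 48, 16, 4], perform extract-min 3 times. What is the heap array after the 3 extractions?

[0, 2, 37, 4, 16, 42, 48, 41]

extract-min #1 returns -28:
  remove root -28; move last element 4 to root → [4, -18, 0, -1, 2, 42, 37, 41, 48, 16]
  4 vs smaller child -18 at index 1, swap → [-18, 4, 0, -1, 2, 42, 37, 41, 48, 16]
  4 vs smaller child -1 at index 3, swap → [-18, -1, 0, 4, 2, 42, 37, 41, 48, 16]
extract-min #2 returns -18:
  remove root -18; move last element 16 to root → [16, -1, 0, 4, 2, 42, 37, 41, 48]
  16 vs smaller child -1 at index 1, swap → [-1, 16, 0, 4, 2, 42, 37, 41, 48]
  16 vs smaller child 2 at index 4, swap → [-1, 2, 0, 4, 16, 42, 37, 41, 48]
extract-min #3 returns -1:
  remove root -1; move last element 48 to root → [48, 2, 0, 4, 16, 42, 37, 41]
  48 vs smaller child 0 at index 2, swap → [0, 2, 48, 4, 16, 42, 37, 41]
  48 vs smaller child 37 at index 6, swap → [0, 2, 37, 4, 16, 42, 48, 41]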